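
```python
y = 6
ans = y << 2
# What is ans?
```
Trace:
  y=6
  y=6, ans=24

Final answer: 24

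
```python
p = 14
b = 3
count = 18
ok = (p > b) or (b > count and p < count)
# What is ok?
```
Trace:
  p=14
  p=14, b=3
  p=14, b=3, count=18
  p=14, b=3, count=18, ok=True

Final answer: True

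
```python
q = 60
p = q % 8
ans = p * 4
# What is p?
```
Trace:
  q=60
  q=60, p=4
  q=60, p=4, ans=16

Final answer: 4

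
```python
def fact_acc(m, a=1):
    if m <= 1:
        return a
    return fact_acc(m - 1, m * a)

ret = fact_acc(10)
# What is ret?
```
Call trace:
fact_acc(m=10, a=1)
  fact_acc(m=9, a=10)
    fact_acc(m=8, a=90)
      fact_acc(m=7, a=720)
        fact_acc(m=6, a=5040)
          fact_acc(m=5, a=30240)
            fact_acc(m=4, a=151200)
              fact_acc(m=3, a=604800)
                fact_acc(m=2, a=1814400)
                  fact_acc(m=1, a=3628800)
                  -> return 3628800
                -> return 3628800
              -> return 3628800
            -> return 3628800
          -> return 3628800
        -> return 3628800
      -> return 3628800
    -> return 3628800
  -> return 3628800
-> return 3628800

Final answer: 3628800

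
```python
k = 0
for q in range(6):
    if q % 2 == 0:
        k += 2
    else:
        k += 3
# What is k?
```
Trace:
  k=0
  k=2, q=0
  k=5, q=1
  k=7, q=2
  k=10, q=3
  k=12, q=4
  k=15, q=5

Final answer: 15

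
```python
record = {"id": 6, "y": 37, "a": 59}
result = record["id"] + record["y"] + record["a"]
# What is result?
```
Trace:
  record={'id': 6, 'y': 37, 'a': 59}
  record={'id': 6, 'y': 37, 'a': 59}, result=102

Final answer: 102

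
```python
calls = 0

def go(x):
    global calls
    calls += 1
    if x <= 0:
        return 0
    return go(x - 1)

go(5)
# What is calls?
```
Call trace:
go(x=5)
  go(x=4)
    go(x=3)
      go(x=2)
        go(x=1)
          go(x=0)
          -> return 0
        -> return 0
      -> return 0
    -> return 0
  -> return 0
-> return 0

calls is incremented once per call. go is entered once for each x = 5, 4, 3, 2, 1, 0 (the x <= 0 call returns without recursing), i.e. 5 + 1 calls.
calls = 6

Final answer: 6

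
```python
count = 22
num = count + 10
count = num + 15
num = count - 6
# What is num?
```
Trace:
  count=22
  count=22, num=32
  count=47, num=32
  count=47, num=41

Final answer: 41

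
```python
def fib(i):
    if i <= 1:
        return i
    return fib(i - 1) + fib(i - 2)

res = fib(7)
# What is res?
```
Call trace (a repeated sub-call is expanded the first time; later identical calls just restate its return value):
fib(i=7)
  fib(i=6)
    fib(i=5)
      fib(i=4)
        fib(i=3)
          fib(i=2)
            fib(i=1)
            -> return 1
            fib(i=0)
            -> return 0
          -> return 1
          fib(i=1)
          -> return 1
        -> return 2
        fib(i=2) -> return 1  (same call as traced above)
      -> return 3
      fib(i=3) -> return 2  (same call as traced above)
    -> return 5
    fib(i=4) -> return 3  (same call as traced above)
  -> return 8
  fib(i=5) -> return 5  (same call as traced above)
-> return 13

Final answer: 13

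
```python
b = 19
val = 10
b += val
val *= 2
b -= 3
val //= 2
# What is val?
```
Trace:
  b=19
  b=19, val=10
  b=29, val=10
  b=29, val=20
  b=26, val=20
  b=26, val=10

Final answer: 10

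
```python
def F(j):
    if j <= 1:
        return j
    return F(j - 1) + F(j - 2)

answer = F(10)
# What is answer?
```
Call trace (a repeated sub-call is expanded the first time; later identical calls just restate its return value):
F(j=10)
  F(j=9)
    F(j=8)
      F(j=7)
        F(j=6)
          F(j=5)
            F(j=4)
              F(j=3)
                F(j=2)
                  F(j=1)
                  -> return 1
                  F(j=0)
                  -> return 0
                -> return 1
                F(j=1)
                -> return 1
              -> return 2
              F(j=2) -> return 1  (same call as traced above)
            -> return 3
            F(j=3) -> return 2  (same call as traced above)
          -> return 5
          F(j=4) -> return 3  (same call as traced above)
        -> return 8
        F(j=5) -> return 5  (same call as traced above)
      -> return 13
      F(j=6) -> return 8  (same call as traced above)
    -> return 21
    F(j=7) -> return 13  (same call as traced above)
  -> return 34
  F(j=8) -> return 21  (same call as traced above)
-> return 55

Final answer: 55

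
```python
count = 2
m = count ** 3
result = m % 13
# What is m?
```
Trace:
  count=2
  count=2, m=8
  count=2, m=8, result=8

Final answer: 8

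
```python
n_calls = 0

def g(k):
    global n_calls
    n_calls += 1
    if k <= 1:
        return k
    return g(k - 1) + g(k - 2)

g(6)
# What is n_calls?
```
Call trace (a repeated sub-call is expanded the first time; later identical calls just restate its return value):
g(k=6)
  g(k=5)
    g(k=4)
      g(k=3)
        g(k=2)
          g(k=1)
          -> return 1
          g(k=0)
          -> return 0
        -> return 1
        g(k=1)
        -> return 1
      -> return 2
      g(k=2) -> return 1  (same call as traced above)
    -> return 3
    g(k=3) -> return 2  (same call as traced above)
  -> return 5
  g(k=4) -> return 3  (same call as traced above)
-> return 8

n_calls is incremented once per call, so count the calls in each subtree. Let C(k) = number of calls made by g(k).
C(0) = C(1) = 1 (base case, no recursion); C(k) = 1 + C(k - 1) + C(k - 2) otherwise.
C(2) = 1 + C(1) + C(0) = 1 + 1 + 1 = 3
C(3) = 1 + C(2) + C(1) = 1 + 3 + 1 = 5
C(4) = 1 + C(3) + C(2) = 1 + 5 + 3 = 9
C(5) = 1 + C(4) + C(3) = 1 + 9 + 5 = 15
C(6) = 1 + C(5) + C(4) = 1 + 15 + 9 = 25
n_calls = C(6) = 25

Final answer: 25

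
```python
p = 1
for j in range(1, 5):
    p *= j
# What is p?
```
Trace:
  p=1
  p=1, j=1
  p=2, j=2
  p=6, j=3
  p=24, j=4

Final answer: 24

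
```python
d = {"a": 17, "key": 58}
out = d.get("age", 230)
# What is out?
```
Trace:
  d={'a': 17, 'key': 58}
  d={'a': 17, 'key': 58}, out=230

Final answer: 230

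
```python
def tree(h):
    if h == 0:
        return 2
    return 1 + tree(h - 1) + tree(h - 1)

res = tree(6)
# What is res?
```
Call trace (a repeated sub-call is expanded the first time; later identical calls just restate its return value):
tree(h=6)
  tree(h=5)
    tree(h=4)
      tree(h=3)
        tree(h=2)
          tree(h=1)
            tree(h=0)
            -> return 2
            tree(h=0)
            -> return 2
          -> return 5
          tree(h=1) -> return 5  (same call as traced above)
        -> return 11
        tree(h=2) -> return 11  (same call as traced above)
      -> return 23
      tree(h=3) -> return 23  (same call as traced above)
    -> return 47
    tree(h=4) -> return 47  (same call as traced above)
  -> return 95
  tree(h=5) -> return 95  (same call as traced above)
-> return 191

Final answer: 191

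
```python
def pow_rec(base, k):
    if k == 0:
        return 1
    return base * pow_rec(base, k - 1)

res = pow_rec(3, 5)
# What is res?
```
Call trace:
pow_rec(base=3, k=5)
  pow_rec(base=3, k=4)
    pow_rec(base=3, k=3)
      pow_rec(base=3, k=2)
        pow_rec(base=3, k=1)
          pow_rec(base=3, k=0)
          -> return 1
        -> return 3
      -> return 9
    -> return 27
  -> return 81
-> return 243

Final answer: 243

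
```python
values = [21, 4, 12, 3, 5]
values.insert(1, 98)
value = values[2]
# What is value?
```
Trace:
  values=[21, 4, 12, 3, 5]
  values=[21, 98, 4, 12, 3, 5]
  values=[21, 98, 4, 12, 3, 5], value=4

Final answer: 4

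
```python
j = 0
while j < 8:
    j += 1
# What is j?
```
Trace:
  j=0
  j=1
  j=2
  j=3
  j=4
  j=5
  j=6
  j=7
  j=8

Final answer: 8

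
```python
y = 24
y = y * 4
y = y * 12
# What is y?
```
Trace:
  y=24
  y=96
  y=1152

Final answer: 1152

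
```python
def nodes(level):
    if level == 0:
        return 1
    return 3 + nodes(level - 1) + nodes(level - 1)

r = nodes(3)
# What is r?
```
Call trace (a repeated sub-call is expanded the first time; later identical calls just restate its return value):
nodes(level=3)
  nodes(level=2)
    nodes(level=1)
      nodes(level=0)
      -> return 1
      nodes(level=0)
      -> return 1
    -> return 5
    nodes(level=1) -> return 5  (same call as traced above)
  -> return 13
  nodes(level=2) -> return 13  (same call as traced above)
-> return 29

Final answer: 29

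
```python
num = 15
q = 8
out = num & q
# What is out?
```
Trace:
  num=15
  num=15, q=8
  num=15, q=8, out=8

Final answer: 8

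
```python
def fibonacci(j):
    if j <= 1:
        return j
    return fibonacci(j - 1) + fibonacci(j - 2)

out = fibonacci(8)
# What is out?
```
Call trace (a repeated sub-call is expanded the first time; later identical calls just restate its return value):
fibonacci(j=8)
  fibonacci(j=7)
    fibonacci(j=6)
      fibonacci(j=5)
        fibonacci(j=4)
          fibonacci(j=3)
            fibonacci(j=2)
              fibonacci(j=1)
              -> return 1
              fibonacci(j=0)
              -> return 0
            -> return 1
            fibonacci(j=1)
            -> return 1
          -> return 2
          fibonacci(j=2) -> return 1  (same call as traced above)
        -> return 3
        fibonacci(j=3) -> return 2  (same call as traced above)
      -> return 5
      fibonacci(j=4) -> return 3  (same call as traced above)
    -> return 8
    fibonacci(j=5) -> return 5  (same call as traced above)
  -> return 13
  fibonacci(j=6) -> return 8  (same call as traced above)
-> return 21

Final answer: 21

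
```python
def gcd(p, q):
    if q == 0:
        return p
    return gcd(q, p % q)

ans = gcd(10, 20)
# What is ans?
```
Call trace:
gcd(p=10, q=20)
  gcd(p=20, q=10)
    gcd(p=10, q=0)
    -> return 10
  -> return 10
-> return 10

Final answer: 10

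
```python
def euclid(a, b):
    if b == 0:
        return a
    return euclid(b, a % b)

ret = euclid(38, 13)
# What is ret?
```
Call trace:
euclid(a=38, b=13)
  euclid(a=13, b=12)
    euclid(a=12, b=1)
      euclid(a=1, b=0)
      -> return 1
    -> return 1
  -> return 1
-> return 1

Final answer: 1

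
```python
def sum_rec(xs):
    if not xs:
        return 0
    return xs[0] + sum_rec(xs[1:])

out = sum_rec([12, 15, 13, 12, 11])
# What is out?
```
Call trace:
sum_rec(xs=[12, 15, 13, 12, 11])
  sum_rec(xs=[15, 13, 12, 11])
    sum_rec(xs=[13, 12, 11])
      sum_rec(xs=[12, 11])
        sum_rec(xs=[11])
          sum_rec(xs=[])
          -> return 0
        -> return 11
      -> return 23
    -> return 36
  -> return 51
-> return 63

Final answer: 63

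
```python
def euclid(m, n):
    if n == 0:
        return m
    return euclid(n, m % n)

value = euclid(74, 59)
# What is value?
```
Call trace:
euclid(m=74, n=59)
  euclid(m=59, n=15)
    euclid(m=15, n=14)
      euclid(m=14, n=1)
        euclid(m=1, n=0)
        -> return 1
      -> return 1
    -> return 1
  -> return 1
-> return 1

Final answer: 1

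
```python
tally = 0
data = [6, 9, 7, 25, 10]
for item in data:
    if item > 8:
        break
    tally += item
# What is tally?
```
Trace:
  tally=0
  tally=6, item=6
  tally=6, item=9

Final answer: 6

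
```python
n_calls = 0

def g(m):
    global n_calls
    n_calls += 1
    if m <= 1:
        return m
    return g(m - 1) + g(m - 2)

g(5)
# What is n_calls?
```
Call trace (a repeated sub-call is expanded the first time; later identical calls just restate its return value):
g(m=5)
  g(m=4)
    g(m=3)
      g(m=2)
        g(m=1)
        -> return 1
        g(m=0)
        -> return 0
      -> return 1
      g(m=1)
      -> return 1
    -> return 2
    g(m=2) -> return 1  (same call as traced above)
  -> return 3
  g(m=3) -> return 2  (same call as traced above)
-> return 5

n_calls is incremented once per call, so count the calls in each subtree. Let C(m) = number of calls made by g(m).
C(0) = C(1) = 1 (base case, no recursion); C(m) = 1 + C(m - 1) + C(m - 2) otherwise.
C(2) = 1 + C(1) + C(0) = 1 + 1 + 1 = 3
C(3) = 1 + C(2) + C(1) = 1 + 3 + 1 = 5
C(4) = 1 + C(3) + C(2) = 1 + 5 + 3 = 9
C(5) = 1 + C(4) + C(3) = 1 + 9 + 5 = 15
n_calls = C(5) = 15

Final answer: 15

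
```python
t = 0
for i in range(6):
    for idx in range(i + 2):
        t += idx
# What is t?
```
Trace:
  t=0
  t=0, i=0, idx=0
  t=1, i=0, idx=1
  t=1, i=1, idx=0
  t=2, i=1, idx=1
  t=4, i=1, idx=2
  t=4, i=2, idx=0
  t=5, i=2, idx=1
  t=7, i=2, idx=2
  t=10, i=2, idx=3
  t=10, i=3, idx=0
  t=11, i=3, idx=1
  t=13, i=3, idx=2
  t=16, i=3, idx=3
  t=20, i=3, idx=4
  t=20, i=4, idx=0
  t=21, i=4, idx=1
  t=23, i=4, idx=2
  t=26, i=4, idx=3
  t=30, i=4, idx=4
  t=35, i=4, idx=5
  t=35, i=5, idx=0
  t=36, i=5, idx=1
  t=38, i=5, idx=2
  t=41, i=5, idx=3
  t=45, i=5, idx=4
  t=50, i=5, idx=5
  t=56, i=5, idx=6

Final answer: 56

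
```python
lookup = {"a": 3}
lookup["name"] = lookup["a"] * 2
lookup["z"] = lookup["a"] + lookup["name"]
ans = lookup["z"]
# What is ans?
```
Trace:
  lookup={'a': 3}
  lookup={'a': 3, 'name': 6}
  lookup={'a': 3, 'name': 6, 'z': 9}
  lookup={'a': 3, 'name': 6, 'z': 9}, ans=9

Final answer: 9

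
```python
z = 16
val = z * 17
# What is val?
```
Trace:
  z=16
  z=16, val=272

Final answer: 272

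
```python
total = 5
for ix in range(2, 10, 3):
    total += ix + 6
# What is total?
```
Trace:
  total=5
  total=13, ix=2
  total=24, ix=5
  total=38, ix=8

Final answer: 38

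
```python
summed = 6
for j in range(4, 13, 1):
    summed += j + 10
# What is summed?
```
Trace:
  summed=6
  summed=20, j=4
  summed=35, j=5
  summed=51, j=6
  summed=68, j=7
  summed=86, j=8
  summed=105, j=9
  summed=125, j=10
  summed=146, j=11
  summed=168, j=12

Final answer: 168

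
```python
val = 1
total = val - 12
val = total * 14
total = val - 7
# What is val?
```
Trace:
  val=1
  val=1, total=-11
  val=-154, total=-11
  val=-154, total=-161

Final answer: -154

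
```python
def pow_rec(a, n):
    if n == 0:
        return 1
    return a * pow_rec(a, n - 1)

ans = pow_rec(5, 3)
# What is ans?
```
Call trace:
pow_rec(a=5, n=3)
  pow_rec(a=5, n=2)
    pow_rec(a=5, n=1)
      pow_rec(a=5, n=0)
      -> return 1
    -> return 5
  -> return 25
-> return 125

Final answer: 125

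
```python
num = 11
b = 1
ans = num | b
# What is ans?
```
Trace:
  num=11
  num=11, b=1
  num=11, b=1, ans=11

Final answer: 11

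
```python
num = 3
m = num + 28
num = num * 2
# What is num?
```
Trace:
  num=3
  num=3, m=31
  num=6, m=31

Final answer: 6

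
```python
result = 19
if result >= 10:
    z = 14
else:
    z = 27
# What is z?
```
Trace:
  result=19
  result=19, z=14

Final answer: 14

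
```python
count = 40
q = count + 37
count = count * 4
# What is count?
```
Trace:
  count=40
  count=40, q=77
  count=160, q=77

Final answer: 160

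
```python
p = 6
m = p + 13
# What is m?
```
Trace:
  p=6
  p=6, m=19

Final answer: 19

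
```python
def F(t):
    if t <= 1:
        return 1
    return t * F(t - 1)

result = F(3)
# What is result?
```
Call trace:
F(t=3)
  F(t=2)
    F(t=1)
    -> return 1
  -> return 2
-> return 6

Final answer: 6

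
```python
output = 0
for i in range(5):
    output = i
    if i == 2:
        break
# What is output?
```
Trace:
  output=0
  output=0, i=0
  output=1, i=1
  output=2, i=2

Final answer: 2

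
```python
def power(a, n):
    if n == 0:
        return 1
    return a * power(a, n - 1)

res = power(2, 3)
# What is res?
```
Call trace:
power(a=2, n=3)
  power(a=2, n=2)
    power(a=2, n=1)
      power(a=2, n=0)
      -> return 1
    -> return 2
  -> return 4
-> return 8

Final answer: 8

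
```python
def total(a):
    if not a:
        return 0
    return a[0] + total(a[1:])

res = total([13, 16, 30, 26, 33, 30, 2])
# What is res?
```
Call trace:
total(a=[13, 16, 30, 26, 33, 30, 2])
  total(a=[16, 30, 26, 33, 30, 2])
    total(a=[30, 26, 33, 30, 2])
      total(a=[26, 33, 30, 2])
        total(a=[33, 30, 2])
          total(a=[30, 2])
            total(a=[2])
              total(a=[])
              -> return 0
            -> return 2
          -> return 32
        -> return 65
      -> return 91
    -> return 121
  -> return 137
-> return 150

Final answer: 150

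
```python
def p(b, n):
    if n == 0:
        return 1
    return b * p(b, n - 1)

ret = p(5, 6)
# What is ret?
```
Call trace:
p(b=5, n=6)
  p(b=5, n=5)
    p(b=5, n=4)
      p(b=5, n=3)
        p(b=5, n=2)
          p(b=5, n=1)
            p(b=5, n=0)
            -> return 1
          -> return 5
        -> return 25
      -> return 125
    -> return 625
  -> return 3125
-> return 15625

Final answer: 15625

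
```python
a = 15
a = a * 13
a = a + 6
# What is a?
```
Trace:
  a=15
  a=195
  a=201

Final answer: 201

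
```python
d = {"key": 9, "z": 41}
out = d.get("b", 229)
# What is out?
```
Trace:
  d={'key': 9, 'z': 41}
  d={'key': 9, 'z': 41}, out=229

Final answer: 229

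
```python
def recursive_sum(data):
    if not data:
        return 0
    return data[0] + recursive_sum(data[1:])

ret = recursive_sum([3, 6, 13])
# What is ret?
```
Call trace:
recursive_sum(data=[3, 6, 13])
  recursive_sum(data=[6, 13])
    recursive_sum(data=[13])
      recursive_sum(data=[])
      -> return 0
    -> return 13
  -> return 19
-> return 22

Final answer: 22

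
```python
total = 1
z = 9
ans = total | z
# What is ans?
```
Trace:
  total=1
  total=1, z=9
  total=1, z=9, ans=9

Final answer: 9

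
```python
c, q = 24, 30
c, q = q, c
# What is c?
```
Trace:
  c=24, q=30
  c=30, q=24

Final answer: 30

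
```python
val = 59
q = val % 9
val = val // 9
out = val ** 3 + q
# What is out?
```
Trace:
  val=59
  val=59, q=5
  val=6, q=5
  val=6, q=5, out=221

Final answer: 221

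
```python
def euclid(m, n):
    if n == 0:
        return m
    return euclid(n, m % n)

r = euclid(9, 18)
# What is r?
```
Call trace:
euclid(m=9, n=18)
  euclid(m=18, n=9)
    euclid(m=9, n=0)
    -> return 9
  -> return 9
-> return 9

Final answer: 9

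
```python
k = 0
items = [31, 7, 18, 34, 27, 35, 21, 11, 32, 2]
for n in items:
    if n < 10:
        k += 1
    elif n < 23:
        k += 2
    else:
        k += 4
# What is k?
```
Trace:
  k=0
  k=4, n=31
  k=5, n=7
  k=7, n=18
  k=11, n=34
  k=15, n=27
  k=19, n=35
  k=21, n=21
  k=23, n=11
  k=27, n=32
  k=28, n=2

Final answer: 28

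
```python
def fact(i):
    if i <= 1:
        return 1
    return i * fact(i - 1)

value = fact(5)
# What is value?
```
Call trace:
fact(i=5)
  fact(i=4)
    fact(i=3)
      fact(i=2)
        fact(i=1)
        -> return 1
      -> return 2
    -> return 6
  -> return 24
-> return 120

Final answer: 120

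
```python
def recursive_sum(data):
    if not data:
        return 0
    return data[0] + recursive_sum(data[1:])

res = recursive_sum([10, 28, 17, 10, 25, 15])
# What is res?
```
Call trace:
recursive_sum(data=[10, 28, 17, 10, 25, 15])
  recursive_sum(data=[28, 17, 10, 25, 15])
    recursive_sum(data=[17, 10, 25, 15])
      recursive_sum(data=[10, 25, 15])
        recursive_sum(data=[25, 15])
          recursive_sum(data=[15])
            recursive_sum(data=[])
            -> return 0
          -> return 15
        -> return 40
      -> return 50
    -> return 67
  -> return 95
-> return 105

Final answer: 105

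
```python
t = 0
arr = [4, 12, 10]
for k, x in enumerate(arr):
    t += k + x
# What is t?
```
Trace:
  t=0
  t=4, k=0, x=4
  t=17, k=1, x=12
  t=29, k=2, x=10

Final answer: 29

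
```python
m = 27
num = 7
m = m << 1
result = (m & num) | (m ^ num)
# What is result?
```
Trace:
  m=27
  m=27, num=7
  m=54, num=7
  m=54, num=7, result=55

Final answer: 55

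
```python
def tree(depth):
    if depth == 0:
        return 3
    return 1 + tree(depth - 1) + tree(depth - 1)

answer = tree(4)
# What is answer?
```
Call trace (a repeated sub-call is expanded the first time; later identical calls just restate its return value):
tree(depth=4)
  tree(depth=3)
    tree(depth=2)
      tree(depth=1)
        tree(depth=0)
        -> return 3
        tree(depth=0)
        -> return 3
      -> return 7
      tree(depth=1) -> return 7  (same call as traced above)
    -> return 15
    tree(depth=2) -> return 15  (same call as traced above)
  -> return 31
  tree(depth=3) -> return 31  (same call as traced above)
-> return 63

Final answer: 63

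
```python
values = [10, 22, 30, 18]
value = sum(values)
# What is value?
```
Trace:
  values=[10, 22, 30, 18]
  values=[10, 22, 30, 18], value=80

Final answer: 80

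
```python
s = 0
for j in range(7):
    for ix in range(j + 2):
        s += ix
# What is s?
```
Trace:
  s=0
  s=0, j=0, ix=0
  s=1, j=0, ix=1
  s=1, j=1, ix=0
  s=2, j=1, ix=1
  s=4, j=1, ix=2
  s=4, j=2, ix=0
  s=5, j=2, ix=1
  s=7, j=2, ix=2
  s=10, j=2, ix=3
  s=10, j=3, ix=0
  s=11, j=3, ix=1
  s=13, j=3, ix=2
  s=16, j=3, ix=3
  s=20, j=3, ix=4
  s=20, j=4, ix=0
  s=21, j=4, ix=1
  s=23, j=4, ix=2
  s=26, j=4, ix=3
  s=30, j=4, ix=4
  s=35, j=4, ix=5
  s=35, j=5, ix=0
  s=36, j=5, ix=1
  s=38, j=5, ix=2
  s=41, j=5, ix=3
  s=45, j=5, ix=4
  s=50, j=5, ix=5
  s=56, j=5, ix=6
  s=56, j=6, ix=0
  s=57, j=6, ix=1
  s=59, j=6, ix=2
  s=62, j=6, ix=3
  s=66, j=6, ix=4
  s=71, j=6, ix=5
  s=77, j=6, ix=6
  s=84, j=6, ix=7

Final answer: 84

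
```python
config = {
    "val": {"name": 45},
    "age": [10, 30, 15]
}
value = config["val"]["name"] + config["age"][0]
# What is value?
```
Trace:
  config={'val': {'name': 45}, 'age': [10, 30, 15]}
  config={'val': {'name': 45}, 'age': [10, 30, 15]}, value=55

Final answer: 55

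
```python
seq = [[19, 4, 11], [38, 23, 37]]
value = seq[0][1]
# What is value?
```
Trace:
  seq=[[19, 4, 11], [38, 23, 37]]
  seq=[[19, 4, 11], [38, 23, 37]], value=4

Final answer: 4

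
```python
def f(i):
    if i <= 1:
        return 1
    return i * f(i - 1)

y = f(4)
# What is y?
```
Call trace:
f(i=4)
  f(i=3)
    f(i=2)
      f(i=1)
      -> return 1
    -> return 2
  -> return 6
-> return 24

Final answer: 24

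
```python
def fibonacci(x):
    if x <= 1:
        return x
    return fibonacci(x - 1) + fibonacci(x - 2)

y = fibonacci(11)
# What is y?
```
Call trace (a repeated sub-call is expanded the first time; later identical calls just restate its return value):
fibonacci(x=11)
  fibonacci(x=10)
    fibonacci(x=9)
      fibonacci(x=8)
        fibonacci(x=7)
          fibonacci(x=6)
            fibonacci(x=5)
              fibonacci(x=4)
                fibonacci(x=3)
                  fibonacci(x=2)
                    fibonacci(x=1)
                    -> return 1
                    fibonacci(x=0)
                    -> return 0
                  -> return 1
                  fibonacci(x=1)
                  -> return 1
                -> return 2
                fibonacci(x=2) -> return 1  (same call as traced above)
              -> return 3
              fibonacci(x=3) -> return 2  (same call as traced above)
            -> return 5
            fibonacci(x=4) -> return 3  (same call as traced above)
          -> return 8
          fibonacci(x=5) -> return 5  (same call as traced above)
        -> return 13
        fibonacci(x=6) -> return 8  (same call as traced above)
      -> return 21
      fibonacci(x=7) -> return 13  (same call as traced above)
    -> return 34
    fibonacci(x=8) -> return 21  (same call as traced above)
  -> return 55
  fibonacci(x=9) -> return 34  (same call as traced above)
-> return 89

Final answer: 89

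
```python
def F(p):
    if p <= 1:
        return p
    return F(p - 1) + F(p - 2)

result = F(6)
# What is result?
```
Call trace (a repeated sub-call is expanded the first time; later identical calls just restate its return value):
F(p=6)
  F(p=5)
    F(p=4)
      F(p=3)
        F(p=2)
          F(p=1)
          -> return 1
          F(p=0)
          -> return 0
        -> return 1
        F(p=1)
        -> return 1
      -> return 2
      F(p=2) -> return 1  (same call as traced above)
    -> return 3
    F(p=3) -> return 2  (same call as traced above)
  -> return 5
  F(p=4) -> return 3  (same call as traced above)
-> return 8

Final answer: 8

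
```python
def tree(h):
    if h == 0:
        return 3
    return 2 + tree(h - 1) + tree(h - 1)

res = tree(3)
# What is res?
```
Call trace (a repeated sub-call is expanded the first time; later identical calls just restate its return value):
tree(h=3)
  tree(h=2)
    tree(h=1)
      tree(h=0)
      -> return 3
      tree(h=0)
      -> return 3
    -> return 8
    tree(h=1) -> return 8  (same call as traced above)
  -> return 18
  tree(h=2) -> return 18  (same call as traced above)
-> return 38

Final answer: 38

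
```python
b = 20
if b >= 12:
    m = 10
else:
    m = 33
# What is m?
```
Trace:
  b=20
  b=20, m=10

Final answer: 10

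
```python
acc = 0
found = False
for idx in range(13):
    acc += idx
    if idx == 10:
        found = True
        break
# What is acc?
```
Trace:
  acc=0
  acc=0, found=False
  acc=0, found=False, idx=0
  acc=1, found=False, idx=1
  acc=3, found=False, idx=2
  acc=6, found=False, idx=3
  acc=10, found=False, idx=4
  acc=15, found=False, idx=5
  acc=21, found=False, idx=6
  acc=28, found=False, idx=7
  acc=36, found=False, idx=8
  acc=45, found=False, idx=9
  acc=55, found=True, idx=10

Final answer: 55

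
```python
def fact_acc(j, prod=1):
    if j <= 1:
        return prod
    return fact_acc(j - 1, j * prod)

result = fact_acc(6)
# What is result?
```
Call trace:
fact_acc(j=6, prod=1)
  fact_acc(j=5, prod=6)
    fact_acc(j=4, prod=30)
      fact_acc(j=3, prod=120)
        fact_acc(j=2, prod=360)
          fact_acc(j=1, prod=720)
          -> return 720
        -> return 720
      -> return 720
    -> return 720
  -> return 720
-> return 720

Final answer: 720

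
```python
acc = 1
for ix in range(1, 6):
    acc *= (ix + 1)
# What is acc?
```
Trace:
  acc=1
  acc=2, ix=1
  acc=6, ix=2
  acc=24, ix=3
  acc=120, ix=4
  acc=720, ix=5

Final answer: 720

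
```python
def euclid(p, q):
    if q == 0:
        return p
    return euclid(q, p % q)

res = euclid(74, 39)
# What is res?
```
Call trace:
euclid(p=74, q=39)
  euclid(p=39, q=35)
    euclid(p=35, q=4)
      euclid(p=4, q=3)
        euclid(p=3, q=1)
          euclid(p=1, q=0)
          -> return 1
        -> return 1
      -> return 1
    -> return 1
  -> return 1
-> return 1

Final answer: 1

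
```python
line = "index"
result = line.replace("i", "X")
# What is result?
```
Trace:
  line='index'
  line='index', result='Xndex'

Final answer: 'Xndex'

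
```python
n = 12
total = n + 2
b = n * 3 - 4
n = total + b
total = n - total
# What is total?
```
Trace:
  n=12
  n=12, total=14
  n=12, total=14, b=32
  n=46, total=14, b=32
  n=46, total=32, b=32

Final answer: 32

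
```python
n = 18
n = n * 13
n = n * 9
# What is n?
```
Trace:
  n=18
  n=234
  n=2106

Final answer: 2106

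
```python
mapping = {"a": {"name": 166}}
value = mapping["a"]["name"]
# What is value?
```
Trace:
  mapping={'a': {'name': 166}}
  mapping={'a': {'name': 166}}, value=166

Final answer: 166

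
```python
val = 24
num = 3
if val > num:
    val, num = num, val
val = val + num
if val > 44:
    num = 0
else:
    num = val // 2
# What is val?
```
Trace:
  val=24
  val=24, num=3
  val=3, num=24
  val=27, num=24
  val=27, num=13

Final answer: 27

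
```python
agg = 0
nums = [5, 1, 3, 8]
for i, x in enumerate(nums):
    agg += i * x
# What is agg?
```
Trace:
  agg=0
  agg=0, i=0, x=5
  agg=1, i=1, x=1
  agg=7, i=2, x=3
  agg=31, i=3, x=8

Final answer: 31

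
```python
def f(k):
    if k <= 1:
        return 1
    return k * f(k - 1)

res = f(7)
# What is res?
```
Call trace:
f(k=7)
  f(k=6)
    f(k=5)
      f(k=4)
        f(k=3)
          f(k=2)
            f(k=1)
            -> return 1
          -> return 2
        -> return 6
      -> return 24
    -> return 120
  -> return 720
-> return 5040

Final answer: 5040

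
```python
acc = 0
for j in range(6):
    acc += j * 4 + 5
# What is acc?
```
Trace:
  acc=0
  acc=5, j=0
  acc=14, j=1
  acc=27, j=2
  acc=44, j=3
  acc=65, j=4
  acc=90, j=5

Final answer: 90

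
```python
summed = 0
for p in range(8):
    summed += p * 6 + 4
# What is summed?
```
Trace:
  summed=0
  summed=4, p=0
  summed=14, p=1
  summed=30, p=2
  summed=52, p=3
  summed=80, p=4
  summed=114, p=5
  summed=154, p=6
  summed=200, p=7

Final answer: 200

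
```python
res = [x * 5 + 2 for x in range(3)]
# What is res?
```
Trace:
  x=0
  x=1
  x=2
  res=[2, 7, 12]

Final answer: [2, 7, 12]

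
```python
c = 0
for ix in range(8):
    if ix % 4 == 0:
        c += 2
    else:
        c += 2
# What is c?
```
Trace:
  c=0
  c=2, ix=0
  c=4, ix=1
  c=6, ix=2
  c=8, ix=3
  c=10, ix=4
  c=12, ix=5
  c=14, ix=6
  c=16, ix=7

Final answer: 16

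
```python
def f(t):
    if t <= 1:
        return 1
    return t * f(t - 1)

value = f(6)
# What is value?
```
Call trace:
f(t=6)
  f(t=5)
    f(t=4)
      f(t=3)
        f(t=2)
          f(t=1)
          -> return 1
        -> return 2
      -> return 6
    -> return 24
  -> return 120
-> return 720

Final answer: 720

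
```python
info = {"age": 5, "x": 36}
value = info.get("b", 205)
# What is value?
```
Trace:
  info={'age': 5, 'x': 36}
  info={'age': 5, 'x': 36}, value=205

Final answer: 205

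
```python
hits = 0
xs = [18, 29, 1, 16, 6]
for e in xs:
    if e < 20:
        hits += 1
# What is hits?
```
Trace:
  hits=0
  hits=1, e=18
  hits=1, e=29
  hits=2, e=1
  hits=3, e=16
  hits=4, e=6

Final answer: 4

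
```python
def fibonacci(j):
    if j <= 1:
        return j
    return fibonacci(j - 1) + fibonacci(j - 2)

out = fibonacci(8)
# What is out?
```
Call trace (a repeated sub-call is expanded the first time; later identical calls just restate its return value):
fibonacci(j=8)
  fibonacci(j=7)
    fibonacci(j=6)
      fibonacci(j=5)
        fibonacci(j=4)
          fibonacci(j=3)
            fibonacci(j=2)
              fibonacci(j=1)
              -> return 1
              fibonacci(j=0)
              -> return 0
            -> return 1
            fibonacci(j=1)
            -> return 1
          -> return 2
          fibonacci(j=2) -> return 1  (same call as traced above)
        -> return 3
        fibonacci(j=3) -> return 2  (same call as traced above)
      -> return 5
      fibonacci(j=4) -> return 3  (same call as traced above)
    -> return 8
    fibonacci(j=5) -> return 5  (same call as traced above)
  -> return 13
  fibonacci(j=6) -> return 8  (same call as traced above)
-> return 21

Final answer: 21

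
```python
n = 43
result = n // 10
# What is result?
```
Trace:
  n=43
  n=43, result=4

Final answer: 4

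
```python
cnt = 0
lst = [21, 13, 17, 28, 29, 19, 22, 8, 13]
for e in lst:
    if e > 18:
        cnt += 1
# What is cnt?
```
Trace:
  cnt=0
  cnt=1, e=21
  cnt=1, e=13
  cnt=1, e=17
  cnt=2, e=28
  cnt=3, e=29
  cnt=4, e=19
  cnt=5, e=22
  cnt=5, e=8
  cnt=5, e=13

Final answer: 5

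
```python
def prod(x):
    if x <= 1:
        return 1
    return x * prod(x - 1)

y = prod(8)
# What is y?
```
Call trace:
prod(x=8)
  prod(x=7)
    prod(x=6)
      prod(x=5)
        prod(x=4)
          prod(x=3)
            prod(x=2)
              prod(x=1)
              -> return 1
            -> return 2
          -> return 6
        -> return 24
      -> return 120
    -> return 720
  -> return 5040
-> return 40320

Final answer: 40320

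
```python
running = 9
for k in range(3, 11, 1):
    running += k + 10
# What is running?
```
Trace:
  running=9
  running=22, k=3
  running=36, k=4
  running=51, k=5
  running=67, k=6
  running=84, k=7
  running=102, k=8
  running=121, k=9
  running=141, k=10

Final answer: 141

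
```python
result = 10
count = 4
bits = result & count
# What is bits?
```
Trace:
  result=10
  result=10, count=4
  result=10, count=4, bits=0

Final answer: 0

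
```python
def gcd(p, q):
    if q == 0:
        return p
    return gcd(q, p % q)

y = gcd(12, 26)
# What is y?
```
Call trace:
gcd(p=12, q=26)
  gcd(p=26, q=12)
    gcd(p=12, q=2)
      gcd(p=2, q=0)
      -> return 2
    -> return 2
  -> return 2
-> return 2

Final answer: 2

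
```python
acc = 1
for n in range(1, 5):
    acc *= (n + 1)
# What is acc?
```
Trace:
  acc=1
  acc=2, n=1
  acc=6, n=2
  acc=24, n=3
  acc=120, n=4

Final answer: 120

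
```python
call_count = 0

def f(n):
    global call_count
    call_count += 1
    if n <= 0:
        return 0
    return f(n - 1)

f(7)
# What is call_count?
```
Call trace:
f(n=7)
  f(n=6)
    f(n=5)
      f(n=4)
        f(n=3)
          f(n=2)
            f(n=1)
              f(n=0)
              -> return 0
            -> return 0
          -> return 0
        -> return 0
      -> return 0
    -> return 0
  -> return 0
-> return 0

call_count is incremented once per call. f is entered once for each n = 7, 6, 5, 4, 3, 2, 1, 0 (the n <= 0 call returns without recursing), i.e. 7 + 1 calls.
call_count = 8

Final answer: 8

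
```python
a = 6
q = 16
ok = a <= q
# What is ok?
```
Trace:
  a=6
  a=6, q=16
  a=6, q=16, ok=True

Final answer: True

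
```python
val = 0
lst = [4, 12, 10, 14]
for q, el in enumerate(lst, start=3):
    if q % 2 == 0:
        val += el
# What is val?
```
Trace:
  val=0
  val=0, q=3, el=4
  val=12, q=4, el=12
  val=12, q=5, el=10
  val=26, q=6, el=14

Final answer: 26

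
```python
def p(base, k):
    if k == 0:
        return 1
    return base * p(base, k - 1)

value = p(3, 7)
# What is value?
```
Call trace:
p(base=3, k=7)
  p(base=3, k=6)
    p(base=3, k=5)
      p(base=3, k=4)
        p(base=3, k=3)
          p(base=3, k=2)
            p(base=3, k=1)
              p(base=3, k=0)
              -> return 1
            -> return 3
          -> return 9
        -> return 27
      -> return 81
    -> return 243
  -> return 729
-> return 2187

Final answer: 2187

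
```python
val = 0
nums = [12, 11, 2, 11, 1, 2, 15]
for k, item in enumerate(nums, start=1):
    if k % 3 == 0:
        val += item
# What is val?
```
Trace:
  val=0
  val=0, k=1, item=12
  val=0, k=2, item=11
  val=2, k=3, item=2
  val=2, k=4, item=11
  val=2, k=5, item=1
  val=4, k=6, item=2
  val=4, k=7, item=15

Final answer: 4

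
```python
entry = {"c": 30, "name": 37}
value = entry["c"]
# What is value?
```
Trace:
  entry={'c': 30, 'name': 37}
  entry={'c': 30, 'name': 37}, value=30

Final answer: 30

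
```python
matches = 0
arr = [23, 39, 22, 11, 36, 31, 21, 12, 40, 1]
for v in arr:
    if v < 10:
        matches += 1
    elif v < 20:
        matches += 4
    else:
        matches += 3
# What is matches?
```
Trace:
  matches=0
  matches=3, v=23
  matches=6, v=39
  matches=9, v=22
  matches=13, v=11
  matches=16, v=36
  matches=19, v=31
  matches=22, v=21
  matches=26, v=12
  matches=29, v=40
  matches=30, v=1

Final answer: 30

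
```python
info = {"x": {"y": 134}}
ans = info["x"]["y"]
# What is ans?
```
Trace:
  info={'x': {'y': 134}}
  info={'x': {'y': 134}}, ans=134

Final answer: 134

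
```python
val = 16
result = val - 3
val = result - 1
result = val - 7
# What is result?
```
Trace:
  val=16
  val=16, result=13
  val=12, result=13
  val=12, result=5

Final answer: 5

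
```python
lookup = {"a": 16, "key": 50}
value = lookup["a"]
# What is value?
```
Trace:
  lookup={'a': 16, 'key': 50}
  lookup={'a': 16, 'key': 50}, value=16

Final answer: 16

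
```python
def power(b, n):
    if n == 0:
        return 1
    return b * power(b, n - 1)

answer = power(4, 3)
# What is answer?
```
Call trace:
power(b=4, n=3)
  power(b=4, n=2)
    power(b=4, n=1)
      power(b=4, n=0)
      -> return 1
    -> return 4
  -> return 16
-> return 64

Final answer: 64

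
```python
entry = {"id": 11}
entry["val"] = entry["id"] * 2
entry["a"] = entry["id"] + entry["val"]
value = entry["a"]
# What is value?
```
Trace:
  entry={'id': 11}
  entry={'id': 11, 'val': 22}
  entry={'id': 11, 'val': 22, 'a': 33}
  entry={'id': 11, 'val': 22, 'a': 33}, value=33

Final answer: 33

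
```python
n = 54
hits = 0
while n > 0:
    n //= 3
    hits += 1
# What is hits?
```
Trace:
  n=54
  n=54, hits=0
  n=18, hits=1
  n=6, hits=2
  n=2, hits=3
  n=0, hits=4

Final answer: 4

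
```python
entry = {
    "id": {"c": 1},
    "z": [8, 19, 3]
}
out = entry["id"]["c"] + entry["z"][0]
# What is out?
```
Trace:
  entry={'id': {'c': 1}, 'z': [8, 19, 3]}
  entry={'id': {'c': 1}, 'z': [8, 19, 3]}, out=9

Final answer: 9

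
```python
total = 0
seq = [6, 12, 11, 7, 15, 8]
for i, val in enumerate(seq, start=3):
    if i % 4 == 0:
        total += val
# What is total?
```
Trace:
  total=0
  total=0, i=3, val=6
  total=12, i=4, val=12
  total=12, i=5, val=11
  total=12, i=6, val=7
  total=12, i=7, val=15
  total=20, i=8, val=8

Final answer: 20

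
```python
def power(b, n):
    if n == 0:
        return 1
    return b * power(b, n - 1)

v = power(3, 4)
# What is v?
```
Call trace:
power(b=3, n=4)
  power(b=3, n=3)
    power(b=3, n=2)
      power(b=3, n=1)
        power(b=3, n=0)
        -> return 1
      -> return 3
    -> return 9
  -> return 27
-> return 81

Final answer: 81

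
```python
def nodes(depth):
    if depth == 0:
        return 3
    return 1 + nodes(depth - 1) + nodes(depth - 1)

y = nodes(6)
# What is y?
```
Call trace (a repeated sub-call is expanded the first time; later identical calls just restate its return value):
nodes(depth=6)
  nodes(depth=5)
    nodes(depth=4)
      nodes(depth=3)
        nodes(depth=2)
          nodes(depth=1)
            nodes(depth=0)
            -> return 3
            nodes(depth=0)
            -> return 3
          -> return 7
          nodes(depth=1) -> return 7  (same call as traced above)
        -> return 15
        nodes(depth=2) -> return 15  (same call as traced above)
      -> return 31
      nodes(depth=3) -> return 31  (same call as traced above)
    -> return 63
    nodes(depth=4) -> return 63  (same call as traced above)
  -> return 127
  nodes(depth=5) -> return 127  (same call as traced above)
-> return 255

Final answer: 255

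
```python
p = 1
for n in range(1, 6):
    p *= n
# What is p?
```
Trace:
  p=1
  p=1, n=1
  p=2, n=2
  p=6, n=3
  p=24, n=4
  p=120, n=5

Final answer: 120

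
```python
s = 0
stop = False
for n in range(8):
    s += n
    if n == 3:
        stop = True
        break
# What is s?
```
Trace:
  s=0
  s=0, stop=False
  s=0, stop=False, n=0
  s=1, stop=False, n=1
  s=3, stop=False, n=2
  s=6, stop=True, n=3

Final answer: 6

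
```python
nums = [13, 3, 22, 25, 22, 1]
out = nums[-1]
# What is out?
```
Trace:
  nums=[13, 3, 22, 25, 22, 1]
  nums=[13, 3, 22, 25, 22, 1], out=1

Final answer: 1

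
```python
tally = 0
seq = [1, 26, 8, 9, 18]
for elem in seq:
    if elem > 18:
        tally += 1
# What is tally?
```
Trace:
  tally=0
  tally=0, elem=1
  tally=1, elem=26
  tally=1, elem=8
  tally=1, elem=9
  tally=1, elem=18

Final answer: 1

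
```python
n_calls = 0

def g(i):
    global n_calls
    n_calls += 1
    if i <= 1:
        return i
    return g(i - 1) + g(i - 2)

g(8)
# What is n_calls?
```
Call trace (a repeated sub-call is expanded the first time; later identical calls just restate its return value):
g(i=8)
  g(i=7)
    g(i=6)
      g(i=5)
        g(i=4)
          g(i=3)
            g(i=2)
              g(i=1)
              -> return 1
              g(i=0)
              -> return 0
            -> return 1
            g(i=1)
            -> return 1
          -> return 2
          g(i=2) -> return 1  (same call as traced above)
        -> return 3
        g(i=3) -> return 2  (same call as traced above)
      -> return 5
      g(i=4) -> return 3  (same call as traced above)
    -> return 8
    g(i=5) -> return 5  (same call as traced above)
  -> return 13
  g(i=6) -> return 8  (same call as traced above)
-> return 21

n_calls is incremented once per call, so count the calls in each subtree. Let C(i) = number of calls made by g(i).
C(0) = C(1) = 1 (base case, no recursion); C(i) = 1 + C(i - 1) + C(i - 2) otherwise.
C(2) = 1 + C(1) + C(0) = 1 + 1 + 1 = 3
C(3) = 1 + C(2) + C(1) = 1 + 3 + 1 = 5
C(4) = 1 + C(3) + C(2) = 1 + 5 + 3 = 9
C(5) = 1 + C(4) + C(3) = 1 + 9 + 5 = 15
C(6) = 1 + C(5) + C(4) = 1 + 15 + 9 = 25
C(7) = 1 + C(6) + C(5) = 1 + 25 + 15 = 41
C(8) = 1 + C(7) + C(6) = 1 + 41 + 25 = 67
n_calls = C(8) = 67

Final answer: 67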